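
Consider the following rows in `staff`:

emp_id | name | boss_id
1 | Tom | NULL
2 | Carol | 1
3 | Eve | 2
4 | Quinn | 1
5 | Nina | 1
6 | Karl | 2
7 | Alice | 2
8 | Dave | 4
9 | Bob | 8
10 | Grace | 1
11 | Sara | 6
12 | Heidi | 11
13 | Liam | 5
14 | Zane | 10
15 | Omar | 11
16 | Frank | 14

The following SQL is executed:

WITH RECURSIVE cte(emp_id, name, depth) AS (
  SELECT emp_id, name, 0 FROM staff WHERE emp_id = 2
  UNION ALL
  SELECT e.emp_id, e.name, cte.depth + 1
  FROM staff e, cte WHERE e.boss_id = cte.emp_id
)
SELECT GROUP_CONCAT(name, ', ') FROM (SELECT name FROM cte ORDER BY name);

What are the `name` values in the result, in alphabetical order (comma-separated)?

Alice, Carol, Eve, Heidi, Karl, Omar, Sara

Base: emp_id=2 (Carol) at depth 0.
Iteration 1: rows with boss_id in {2} -> Eve (id 3, depth 1), Karl (id 6, depth 1), Alice (id 7, depth 1).
Iteration 2: rows with boss_id in {3,6,7} -> Sara (id 11, depth 2).
Iteration 3: rows with boss_id in {11} -> Heidi (id 12, depth 3), Omar (id 15, depth 3).
Iteration 4: no rows with boss_id in {12,15}; recursion stops.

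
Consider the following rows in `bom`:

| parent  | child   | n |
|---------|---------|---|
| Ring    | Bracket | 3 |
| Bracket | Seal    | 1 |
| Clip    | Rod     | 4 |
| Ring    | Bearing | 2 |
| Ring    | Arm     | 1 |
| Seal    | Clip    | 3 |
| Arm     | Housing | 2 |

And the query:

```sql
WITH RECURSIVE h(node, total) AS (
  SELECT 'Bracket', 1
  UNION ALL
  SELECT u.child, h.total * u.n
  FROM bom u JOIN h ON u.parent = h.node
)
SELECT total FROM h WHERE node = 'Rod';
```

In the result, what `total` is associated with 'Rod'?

Base: (Bracket, total=1).
Iteration 1: components of {Bracket} -> Seal = 1*1 = 1.
Iteration 2: components of {Seal} -> Clip = 1*3 = 3.
Iteration 3: components of {Clip} -> Rod = 3*4 = 12.
Iteration 4: no further components; recursion stops.

12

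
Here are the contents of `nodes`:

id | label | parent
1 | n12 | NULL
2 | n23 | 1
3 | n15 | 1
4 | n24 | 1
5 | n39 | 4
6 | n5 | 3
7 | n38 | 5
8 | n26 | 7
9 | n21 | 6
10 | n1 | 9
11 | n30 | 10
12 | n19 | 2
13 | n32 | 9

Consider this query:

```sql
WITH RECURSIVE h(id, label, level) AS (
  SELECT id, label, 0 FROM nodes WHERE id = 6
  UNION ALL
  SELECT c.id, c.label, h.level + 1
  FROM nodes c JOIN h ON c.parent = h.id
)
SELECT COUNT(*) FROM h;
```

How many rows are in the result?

Base: id=6 (n5) at level 0.
Iteration 1: rows with parent in {6} -> n21 (id 9, level 1).
Iteration 2: rows with parent in {9} -> n1 (id 10, level 2), n32 (id 13, level 2).
Iteration 3: rows with parent in {10,13} -> n30 (id 11, level 3).
Iteration 4: no rows with parent in {11}; recursion stops.
Total rows emitted: 5.

5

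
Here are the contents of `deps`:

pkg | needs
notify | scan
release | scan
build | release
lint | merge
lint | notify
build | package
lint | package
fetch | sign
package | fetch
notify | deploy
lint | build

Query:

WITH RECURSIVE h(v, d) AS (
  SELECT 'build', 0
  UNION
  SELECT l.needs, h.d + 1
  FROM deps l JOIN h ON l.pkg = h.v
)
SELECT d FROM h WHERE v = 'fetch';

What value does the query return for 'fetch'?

2

Base: (build, d=0).
Iteration 1: edges from {build} -> (package, d=1), (release, d=1).
Iteration 2: edges from {package,release} -> (fetch, d=2), (scan, d=2).
Iteration 3: edges from {fetch,scan} -> (sign, d=3).
Iteration 4: no outgoing edges from {sign}; recursion stops.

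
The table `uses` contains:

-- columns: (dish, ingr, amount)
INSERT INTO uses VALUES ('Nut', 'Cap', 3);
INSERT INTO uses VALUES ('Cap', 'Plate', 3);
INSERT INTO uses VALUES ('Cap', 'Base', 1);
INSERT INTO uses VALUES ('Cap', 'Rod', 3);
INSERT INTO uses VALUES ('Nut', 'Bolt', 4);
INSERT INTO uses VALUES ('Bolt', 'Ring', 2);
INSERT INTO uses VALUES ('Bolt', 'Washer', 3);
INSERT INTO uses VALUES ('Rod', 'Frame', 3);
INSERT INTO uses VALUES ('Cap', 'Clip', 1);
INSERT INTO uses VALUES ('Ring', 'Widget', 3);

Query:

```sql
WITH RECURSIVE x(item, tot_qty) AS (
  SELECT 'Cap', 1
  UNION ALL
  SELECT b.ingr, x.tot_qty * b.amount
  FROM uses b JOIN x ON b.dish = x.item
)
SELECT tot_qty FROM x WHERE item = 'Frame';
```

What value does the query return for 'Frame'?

Base: (Cap, tot_qty=1).
Iteration 1: components of {Cap} -> Base = 1*1 = 1, Clip = 1*1 = 1, Plate = 1*3 = 3, Rod = 1*3 = 3.
Iteration 2: components of {Base,Clip,Plate,Rod} -> Frame = 3*3 = 9.
Iteration 3: no further components; recursion stops.

9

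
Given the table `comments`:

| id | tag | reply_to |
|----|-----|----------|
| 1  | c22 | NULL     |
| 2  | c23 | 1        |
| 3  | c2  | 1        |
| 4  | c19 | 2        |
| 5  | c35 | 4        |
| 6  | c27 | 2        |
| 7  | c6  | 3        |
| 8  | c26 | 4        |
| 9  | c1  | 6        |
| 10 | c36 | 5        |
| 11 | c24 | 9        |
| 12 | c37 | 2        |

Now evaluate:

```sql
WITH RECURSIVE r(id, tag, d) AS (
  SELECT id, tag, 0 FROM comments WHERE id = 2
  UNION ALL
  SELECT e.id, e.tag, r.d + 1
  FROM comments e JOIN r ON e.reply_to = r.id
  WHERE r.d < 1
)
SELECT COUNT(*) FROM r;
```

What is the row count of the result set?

4

Base: id=2 (c23) at d 0.
Iteration 1: rows with reply_to in {2} -> c19 (id 4, d 1), c27 (id 6, d 1), c37 (id 12, d 1).
Iteration 2: d < 1 fails for all current rows; recursion stops.
Total rows emitted: 4.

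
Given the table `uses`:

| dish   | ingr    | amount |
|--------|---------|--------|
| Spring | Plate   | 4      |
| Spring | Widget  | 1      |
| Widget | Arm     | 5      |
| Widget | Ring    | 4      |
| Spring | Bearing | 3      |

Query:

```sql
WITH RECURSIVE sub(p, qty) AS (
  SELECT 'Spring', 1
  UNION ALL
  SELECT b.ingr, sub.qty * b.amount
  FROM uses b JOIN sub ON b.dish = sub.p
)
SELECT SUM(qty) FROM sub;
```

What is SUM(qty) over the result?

Base: (Spring, qty=1).
Iteration 1: components of {Spring} -> Bearing = 1*3 = 3, Plate = 1*4 = 4, Widget = 1*1 = 1.
Iteration 2: components of {Bearing,Plate,Widget} -> Arm = 1*5 = 5, Ring = 1*4 = 4.
Iteration 3: no further components; recursion stops.
SUM(qty) = 1 + 4 + 1 + 3 + 5 + 4 = 18.

18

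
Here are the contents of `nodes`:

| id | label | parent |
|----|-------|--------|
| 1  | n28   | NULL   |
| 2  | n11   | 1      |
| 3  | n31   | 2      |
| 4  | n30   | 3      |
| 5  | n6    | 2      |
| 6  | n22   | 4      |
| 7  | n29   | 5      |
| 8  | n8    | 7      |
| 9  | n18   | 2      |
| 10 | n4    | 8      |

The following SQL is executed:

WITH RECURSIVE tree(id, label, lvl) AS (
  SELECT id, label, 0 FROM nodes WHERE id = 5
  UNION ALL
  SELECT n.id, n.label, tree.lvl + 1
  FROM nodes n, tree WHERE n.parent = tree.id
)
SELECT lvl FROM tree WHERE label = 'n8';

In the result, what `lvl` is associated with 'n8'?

Base: id=5 (n6) at lvl 0.
Iteration 1: rows with parent in {5} -> n29 (id 7, lvl 1).
Iteration 2: rows with parent in {7} -> n8 (id 8, lvl 2).
Iteration 3: rows with parent in {8} -> n4 (id 10, lvl 3).
Iteration 4: no rows with parent in {10}; recursion stops.

2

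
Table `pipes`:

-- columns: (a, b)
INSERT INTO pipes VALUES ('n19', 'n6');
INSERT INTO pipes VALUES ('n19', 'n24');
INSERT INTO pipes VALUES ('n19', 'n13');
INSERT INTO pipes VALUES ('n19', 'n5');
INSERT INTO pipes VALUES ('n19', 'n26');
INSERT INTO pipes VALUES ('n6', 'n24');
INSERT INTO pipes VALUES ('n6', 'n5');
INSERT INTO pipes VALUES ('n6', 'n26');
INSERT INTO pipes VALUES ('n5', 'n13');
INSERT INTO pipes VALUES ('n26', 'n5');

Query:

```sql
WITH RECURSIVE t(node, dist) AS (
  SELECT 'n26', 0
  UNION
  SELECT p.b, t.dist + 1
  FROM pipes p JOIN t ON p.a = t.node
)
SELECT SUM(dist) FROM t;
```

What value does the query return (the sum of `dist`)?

Base: (n26, dist=0).
Iteration 1: edges from {n26} -> (n5, dist=1).
Iteration 2: edges from {n5} -> (n13, dist=2).
Iteration 3: no outgoing edges from {n13}; recursion stops.
SUM(dist) = 0 + 1 + 2 = 3.

3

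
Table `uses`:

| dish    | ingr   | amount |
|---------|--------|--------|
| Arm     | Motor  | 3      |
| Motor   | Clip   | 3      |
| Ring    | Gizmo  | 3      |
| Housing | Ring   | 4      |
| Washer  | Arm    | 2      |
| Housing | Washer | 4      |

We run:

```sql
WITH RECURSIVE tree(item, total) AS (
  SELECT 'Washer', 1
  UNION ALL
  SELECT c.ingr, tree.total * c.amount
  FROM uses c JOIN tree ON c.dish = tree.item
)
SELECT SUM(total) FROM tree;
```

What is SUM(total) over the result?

Base: (Washer, total=1).
Iteration 1: components of {Washer} -> Arm = 1*2 = 2.
Iteration 2: components of {Arm} -> Motor = 2*3 = 6.
Iteration 3: components of {Motor} -> Clip = 6*3 = 18.
Iteration 4: no further components; recursion stops.
SUM(total) = 1 + 2 + 6 + 18 = 27.

27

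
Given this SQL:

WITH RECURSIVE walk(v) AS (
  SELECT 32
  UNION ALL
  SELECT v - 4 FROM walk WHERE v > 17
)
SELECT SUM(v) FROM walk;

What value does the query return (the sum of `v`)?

Base: v=32.
Iteration 1: 32 > 17 holds -> v = 32 - 4 = 28.
Iteration 2: 28 > 17 holds -> v = 28 - 4 = 24.
Iteration 3: 24 > 17 holds -> v = 24 - 4 = 20.
Iteration 4: 20 > 17 holds -> v = 20 - 4 = 16.
Iteration 5: 16 > 17 fails; recursion stops.
SUM(v) = 32 + 28 + 24 + 20 + 16 = 120.

120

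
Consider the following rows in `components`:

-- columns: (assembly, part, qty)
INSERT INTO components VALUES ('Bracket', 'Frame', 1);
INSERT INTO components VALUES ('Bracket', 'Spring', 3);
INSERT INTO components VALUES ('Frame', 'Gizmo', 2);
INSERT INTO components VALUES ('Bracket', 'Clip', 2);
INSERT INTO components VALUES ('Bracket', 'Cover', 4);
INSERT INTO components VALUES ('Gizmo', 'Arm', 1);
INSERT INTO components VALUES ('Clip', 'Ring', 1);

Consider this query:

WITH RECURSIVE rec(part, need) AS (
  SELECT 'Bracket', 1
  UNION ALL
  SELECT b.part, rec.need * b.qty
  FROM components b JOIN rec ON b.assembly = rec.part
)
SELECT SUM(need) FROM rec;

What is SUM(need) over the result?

Base: (Bracket, need=1).
Iteration 1: components of {Bracket} -> Clip = 1*2 = 2, Cover = 1*4 = 4, Frame = 1*1 = 1, Spring = 1*3 = 3.
Iteration 2: components of {Clip,Cover,Frame,Spring} -> Gizmo = 1*2 = 2, Ring = 2*1 = 2.
Iteration 3: components of {Gizmo,Ring} -> Arm = 2*1 = 2.
Iteration 4: no further components; recursion stops.
SUM(need) = 1 + 1 + 3 + 2 + 4 + 2 + 2 + 2 = 17.

17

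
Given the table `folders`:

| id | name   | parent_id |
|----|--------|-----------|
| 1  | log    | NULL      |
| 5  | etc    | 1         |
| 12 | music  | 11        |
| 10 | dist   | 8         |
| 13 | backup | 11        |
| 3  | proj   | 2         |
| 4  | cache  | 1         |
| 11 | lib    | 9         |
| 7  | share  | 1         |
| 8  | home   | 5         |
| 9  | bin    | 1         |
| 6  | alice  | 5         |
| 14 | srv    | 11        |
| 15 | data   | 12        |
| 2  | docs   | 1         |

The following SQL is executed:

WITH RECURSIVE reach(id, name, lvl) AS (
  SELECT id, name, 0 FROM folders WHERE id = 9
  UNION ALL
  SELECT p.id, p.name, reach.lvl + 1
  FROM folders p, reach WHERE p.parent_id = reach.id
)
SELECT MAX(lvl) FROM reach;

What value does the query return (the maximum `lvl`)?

3

Base: id=9 (bin) at lvl 0.
Iteration 1: rows with parent_id in {9} -> lib (id 11, lvl 1).
Iteration 2: rows with parent_id in {11} -> music (id 12, lvl 2), backup (id 13, lvl 2), srv (id 14, lvl 2).
Iteration 3: rows with parent_id in {12,13,14} -> data (id 15, lvl 3).
Iteration 4: no rows with parent_id in {15}; recursion stops.
lvl values: 0, 1, 2, 2, 2, 3; the maximum is 3.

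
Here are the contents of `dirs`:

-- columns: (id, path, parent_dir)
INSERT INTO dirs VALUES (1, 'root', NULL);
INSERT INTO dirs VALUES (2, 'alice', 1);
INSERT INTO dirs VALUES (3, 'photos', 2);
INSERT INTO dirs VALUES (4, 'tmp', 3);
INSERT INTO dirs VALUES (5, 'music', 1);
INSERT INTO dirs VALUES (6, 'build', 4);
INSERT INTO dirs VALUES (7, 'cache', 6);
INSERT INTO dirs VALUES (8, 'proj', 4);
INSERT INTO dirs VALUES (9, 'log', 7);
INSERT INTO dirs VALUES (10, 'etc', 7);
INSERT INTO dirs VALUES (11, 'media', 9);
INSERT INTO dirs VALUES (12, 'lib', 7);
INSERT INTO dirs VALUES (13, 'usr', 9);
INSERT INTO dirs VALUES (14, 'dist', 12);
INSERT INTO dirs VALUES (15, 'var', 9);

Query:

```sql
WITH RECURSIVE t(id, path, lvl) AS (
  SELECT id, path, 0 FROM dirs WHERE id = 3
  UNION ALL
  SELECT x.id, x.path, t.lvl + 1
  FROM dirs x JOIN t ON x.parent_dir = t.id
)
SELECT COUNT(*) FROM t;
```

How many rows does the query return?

Base: id=3 (photos) at lvl 0.
Iteration 1: rows with parent_dir in {3} -> tmp (id 4, lvl 1).
Iteration 2: rows with parent_dir in {4} -> build (id 6, lvl 2), proj (id 8, lvl 2).
Iteration 3: rows with parent_dir in {6,8} -> cache (id 7, lvl 3).
Iteration 4: rows with parent_dir in {7} -> log (id 9, lvl 4), etc (id 10, lvl 4), lib (id 12, lvl 4).
Iteration 5: rows with parent_dir in {9,10,12} -> media (id 11, lvl 5), usr (id 13, lvl 5), dist (id 14, lvl 5), var (id 15, lvl 5).
Iteration 6: no rows with parent_dir in {11,13,14,15}; recursion stops.
Total rows emitted: 12.

12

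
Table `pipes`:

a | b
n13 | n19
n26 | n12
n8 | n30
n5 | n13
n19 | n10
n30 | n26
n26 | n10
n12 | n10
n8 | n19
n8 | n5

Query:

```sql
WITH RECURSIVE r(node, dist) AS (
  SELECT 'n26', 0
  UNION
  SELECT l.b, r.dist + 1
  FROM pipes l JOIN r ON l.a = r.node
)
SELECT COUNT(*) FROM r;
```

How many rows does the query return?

4

Base: (n26, dist=0).
Iteration 1: edges from {n26} -> (n10, dist=1), (n12, dist=1).
Iteration 2: edges from {n10,n12} -> (n10, dist=2).
Iteration 3: no outgoing edges from {n10}; recursion stops.
Total rows emitted: 4.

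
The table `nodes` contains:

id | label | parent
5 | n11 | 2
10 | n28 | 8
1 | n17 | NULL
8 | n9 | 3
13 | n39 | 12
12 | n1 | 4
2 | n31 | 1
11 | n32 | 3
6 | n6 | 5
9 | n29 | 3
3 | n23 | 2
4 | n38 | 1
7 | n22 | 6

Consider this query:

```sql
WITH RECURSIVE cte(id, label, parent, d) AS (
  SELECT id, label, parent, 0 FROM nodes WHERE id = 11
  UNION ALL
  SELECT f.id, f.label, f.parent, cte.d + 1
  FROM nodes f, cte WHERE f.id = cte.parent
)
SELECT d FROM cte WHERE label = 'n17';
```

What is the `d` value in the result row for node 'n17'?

3

Base: id=11 (n32), parent=3, d 0.
Iteration 1: join on id=3 -> n23 (id 3, parent=2, d 1).
Iteration 2: join on id=2 -> n31 (id 2, parent=1, d 2).
Iteration 3: join on id=1 -> n17 (id 1, parent=NULL, d 3).
Iteration 4: parent is NULL; no match; recursion stops.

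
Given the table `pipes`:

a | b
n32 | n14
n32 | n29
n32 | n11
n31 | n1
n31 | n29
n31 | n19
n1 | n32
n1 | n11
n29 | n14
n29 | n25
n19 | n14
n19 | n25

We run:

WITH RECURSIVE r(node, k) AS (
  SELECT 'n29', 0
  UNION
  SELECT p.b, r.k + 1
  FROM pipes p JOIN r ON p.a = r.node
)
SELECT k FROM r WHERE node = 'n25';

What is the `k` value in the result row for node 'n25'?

Base: (n29, k=0).
Iteration 1: edges from {n29} -> (n14, k=1), (n25, k=1).
Iteration 2: no outgoing edges from {n14,n25}; recursion stops.

1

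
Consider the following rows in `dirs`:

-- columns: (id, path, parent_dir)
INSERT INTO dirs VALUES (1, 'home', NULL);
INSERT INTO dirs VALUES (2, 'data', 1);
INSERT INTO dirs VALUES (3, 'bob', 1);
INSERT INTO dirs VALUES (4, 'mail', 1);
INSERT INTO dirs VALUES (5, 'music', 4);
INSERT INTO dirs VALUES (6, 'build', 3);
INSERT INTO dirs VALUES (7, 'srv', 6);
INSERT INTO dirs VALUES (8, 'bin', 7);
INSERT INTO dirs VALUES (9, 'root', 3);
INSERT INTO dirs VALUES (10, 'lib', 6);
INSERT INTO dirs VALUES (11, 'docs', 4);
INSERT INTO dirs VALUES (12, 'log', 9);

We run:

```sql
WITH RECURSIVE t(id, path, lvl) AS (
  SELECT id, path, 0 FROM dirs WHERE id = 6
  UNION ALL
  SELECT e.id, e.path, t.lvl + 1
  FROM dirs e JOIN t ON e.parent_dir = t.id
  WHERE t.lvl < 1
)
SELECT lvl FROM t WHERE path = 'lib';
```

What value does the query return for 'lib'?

1

Base: id=6 (build) at lvl 0.
Iteration 1: rows with parent_dir in {6} -> srv (id 7, lvl 1), lib (id 10, lvl 1).
Iteration 2: lvl < 1 fails for all current rows; recursion stops.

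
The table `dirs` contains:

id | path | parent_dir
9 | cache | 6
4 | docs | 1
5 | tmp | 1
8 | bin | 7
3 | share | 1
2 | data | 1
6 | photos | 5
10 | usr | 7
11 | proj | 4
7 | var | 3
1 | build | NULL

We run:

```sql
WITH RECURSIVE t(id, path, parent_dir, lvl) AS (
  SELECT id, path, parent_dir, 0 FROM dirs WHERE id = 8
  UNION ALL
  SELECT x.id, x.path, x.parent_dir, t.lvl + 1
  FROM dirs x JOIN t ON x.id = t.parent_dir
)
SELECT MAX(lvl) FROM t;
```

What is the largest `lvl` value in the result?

3

Base: id=8 (bin), parent_dir=7, lvl 0.
Iteration 1: join on id=7 -> var (id 7, parent_dir=3, lvl 1).
Iteration 2: join on id=3 -> share (id 3, parent_dir=1, lvl 2).
Iteration 3: join on id=1 -> build (id 1, parent_dir=NULL, lvl 3).
Iteration 4: parent_dir is NULL; no match; recursion stops.
lvl values: 0, 1, 2, 3; the maximum is 3.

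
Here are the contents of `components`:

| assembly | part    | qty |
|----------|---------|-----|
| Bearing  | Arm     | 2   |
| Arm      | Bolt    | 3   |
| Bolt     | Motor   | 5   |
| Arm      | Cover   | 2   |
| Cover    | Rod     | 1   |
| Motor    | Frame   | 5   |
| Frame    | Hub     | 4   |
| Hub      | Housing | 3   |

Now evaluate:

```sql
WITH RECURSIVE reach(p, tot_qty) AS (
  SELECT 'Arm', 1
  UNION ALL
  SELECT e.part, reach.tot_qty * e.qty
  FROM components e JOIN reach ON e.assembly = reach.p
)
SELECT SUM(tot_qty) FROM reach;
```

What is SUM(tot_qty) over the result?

Base: (Arm, tot_qty=1).
Iteration 1: components of {Arm} -> Bolt = 1*3 = 3, Cover = 1*2 = 2.
Iteration 2: components of {Bolt,Cover} -> Motor = 3*5 = 15, Rod = 2*1 = 2.
Iteration 3: components of {Motor,Rod} -> Frame = 15*5 = 75.
Iteration 4: components of {Frame} -> Hub = 75*4 = 300.
Iteration 5: components of {Hub} -> Housing = 300*3 = 900.
Iteration 6: no further components; recursion stops.
SUM(tot_qty) = 1 + 3 + 2 + 15 + 2 + 75 + 300 + 900 = 1298.

1298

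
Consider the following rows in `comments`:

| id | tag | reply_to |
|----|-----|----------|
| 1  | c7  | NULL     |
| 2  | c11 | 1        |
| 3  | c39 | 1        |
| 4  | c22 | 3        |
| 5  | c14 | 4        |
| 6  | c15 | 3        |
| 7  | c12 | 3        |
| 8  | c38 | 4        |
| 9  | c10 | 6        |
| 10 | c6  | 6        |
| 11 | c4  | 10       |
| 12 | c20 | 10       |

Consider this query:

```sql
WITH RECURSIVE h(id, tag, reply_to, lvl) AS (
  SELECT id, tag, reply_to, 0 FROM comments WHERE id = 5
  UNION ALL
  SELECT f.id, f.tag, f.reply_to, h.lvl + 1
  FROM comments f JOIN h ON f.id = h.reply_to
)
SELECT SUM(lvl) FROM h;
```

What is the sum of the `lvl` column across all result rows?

Base: id=5 (c14), reply_to=4, lvl 0.
Iteration 1: join on id=4 -> c22 (id 4, reply_to=3, lvl 1).
Iteration 2: join on id=3 -> c39 (id 3, reply_to=1, lvl 2).
Iteration 3: join on id=1 -> c7 (id 1, reply_to=NULL, lvl 3).
Iteration 4: reply_to is NULL; no match; recursion stops.
SUM(lvl) = 0 + 1 + 2 + 3 = 6.

6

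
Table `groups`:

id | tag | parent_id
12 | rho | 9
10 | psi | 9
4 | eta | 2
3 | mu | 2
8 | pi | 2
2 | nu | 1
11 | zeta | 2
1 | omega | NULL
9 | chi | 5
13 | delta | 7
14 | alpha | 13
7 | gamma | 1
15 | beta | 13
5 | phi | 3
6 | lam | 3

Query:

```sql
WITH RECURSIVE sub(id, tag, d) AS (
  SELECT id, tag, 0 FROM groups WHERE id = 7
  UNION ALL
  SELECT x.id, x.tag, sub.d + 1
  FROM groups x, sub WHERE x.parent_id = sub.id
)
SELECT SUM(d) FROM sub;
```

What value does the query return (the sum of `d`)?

5

Base: id=7 (gamma) at d 0.
Iteration 1: rows with parent_id in {7} -> delta (id 13, d 1).
Iteration 2: rows with parent_id in {13} -> alpha (id 14, d 2), beta (id 15, d 2).
Iteration 3: no rows with parent_id in {14,15}; recursion stops.
SUM(d) = 0 + 1 + 2 + 2 = 5.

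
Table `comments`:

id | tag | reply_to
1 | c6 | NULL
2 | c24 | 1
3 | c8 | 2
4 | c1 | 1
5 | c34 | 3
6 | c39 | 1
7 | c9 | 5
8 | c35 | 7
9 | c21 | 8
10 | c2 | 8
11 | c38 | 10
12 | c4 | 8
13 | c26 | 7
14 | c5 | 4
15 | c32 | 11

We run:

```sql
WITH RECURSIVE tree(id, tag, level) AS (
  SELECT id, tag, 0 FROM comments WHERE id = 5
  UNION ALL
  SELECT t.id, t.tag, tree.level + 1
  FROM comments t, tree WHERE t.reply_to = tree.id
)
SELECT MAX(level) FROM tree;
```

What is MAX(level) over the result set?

5

Base: id=5 (c34) at level 0.
Iteration 1: rows with reply_to in {5} -> c9 (id 7, level 1).
Iteration 2: rows with reply_to in {7} -> c35 (id 8, level 2), c26 (id 13, level 2).
Iteration 3: rows with reply_to in {8,13} -> c21 (id 9, level 3), c2 (id 10, level 3), c4 (id 12, level 3).
Iteration 4: rows with reply_to in {9,10,12} -> c38 (id 11, level 4).
Iteration 5: rows with reply_to in {11} -> c32 (id 15, level 5).
Iteration 6: no rows with reply_to in {15}; recursion stops.
level values: 0, 1, 2, 2, 3, 3, 3, 4, 5; the maximum is 5.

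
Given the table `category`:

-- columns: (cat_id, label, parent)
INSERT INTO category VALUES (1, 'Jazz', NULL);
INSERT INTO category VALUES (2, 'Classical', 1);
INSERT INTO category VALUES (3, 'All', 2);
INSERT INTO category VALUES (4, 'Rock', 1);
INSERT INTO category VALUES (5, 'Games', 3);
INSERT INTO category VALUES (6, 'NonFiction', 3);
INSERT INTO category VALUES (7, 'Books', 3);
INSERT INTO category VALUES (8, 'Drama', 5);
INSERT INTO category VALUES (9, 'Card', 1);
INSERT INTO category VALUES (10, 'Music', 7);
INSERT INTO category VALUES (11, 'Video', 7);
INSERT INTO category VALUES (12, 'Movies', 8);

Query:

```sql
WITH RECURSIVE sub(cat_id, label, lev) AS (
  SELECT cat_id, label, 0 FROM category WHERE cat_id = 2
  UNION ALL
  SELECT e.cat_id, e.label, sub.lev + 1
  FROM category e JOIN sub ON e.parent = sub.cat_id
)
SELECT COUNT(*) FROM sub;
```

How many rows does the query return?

Base: cat_id=2 (Classical) at lev 0.
Iteration 1: rows with parent in {2} -> All (id 3, lev 1).
Iteration 2: rows with parent in {3} -> Games (id 5, lev 2), NonFiction (id 6, lev 2), Books (id 7, lev 2).
Iteration 3: rows with parent in {5,6,7} -> Drama (id 8, lev 3), Music (id 10, lev 3), Video (id 11, lev 3).
Iteration 4: rows with parent in {8,10,11} -> Movies (id 12, lev 4).
Iteration 5: no rows with parent in {12}; recursion stops.
Total rows emitted: 9.

9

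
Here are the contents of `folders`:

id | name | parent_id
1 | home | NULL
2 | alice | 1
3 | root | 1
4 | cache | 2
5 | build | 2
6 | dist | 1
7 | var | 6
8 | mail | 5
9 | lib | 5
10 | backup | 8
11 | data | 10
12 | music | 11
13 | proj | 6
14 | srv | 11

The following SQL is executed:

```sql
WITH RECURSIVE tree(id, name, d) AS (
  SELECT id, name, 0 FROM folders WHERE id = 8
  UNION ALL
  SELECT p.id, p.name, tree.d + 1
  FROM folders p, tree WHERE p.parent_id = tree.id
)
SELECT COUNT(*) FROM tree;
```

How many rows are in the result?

5

Base: id=8 (mail) at d 0.
Iteration 1: rows with parent_id in {8} -> backup (id 10, d 1).
Iteration 2: rows with parent_id in {10} -> data (id 11, d 2).
Iteration 3: rows with parent_id in {11} -> music (id 12, d 3), srv (id 14, d 3).
Iteration 4: no rows with parent_id in {12,14}; recursion stops.
Total rows emitted: 5.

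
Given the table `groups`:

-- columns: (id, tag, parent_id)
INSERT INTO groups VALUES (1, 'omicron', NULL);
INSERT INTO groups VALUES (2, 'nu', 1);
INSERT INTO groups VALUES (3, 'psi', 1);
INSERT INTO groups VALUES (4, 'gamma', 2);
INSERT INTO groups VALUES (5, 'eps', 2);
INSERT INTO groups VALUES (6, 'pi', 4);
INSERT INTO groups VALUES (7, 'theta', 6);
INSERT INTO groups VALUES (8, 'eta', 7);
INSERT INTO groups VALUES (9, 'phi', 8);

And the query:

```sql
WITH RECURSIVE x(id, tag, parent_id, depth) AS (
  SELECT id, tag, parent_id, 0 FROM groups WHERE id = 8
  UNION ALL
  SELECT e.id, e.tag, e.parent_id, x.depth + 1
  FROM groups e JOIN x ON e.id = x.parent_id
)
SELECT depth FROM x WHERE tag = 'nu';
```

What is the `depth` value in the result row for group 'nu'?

Base: id=8 (eta), parent_id=7, depth 0.
Iteration 1: join on id=7 -> theta (id 7, parent_id=6, depth 1).
Iteration 2: join on id=6 -> pi (id 6, parent_id=4, depth 2).
Iteration 3: join on id=4 -> gamma (id 4, parent_id=2, depth 3).
Iteration 4: join on id=2 -> nu (id 2, parent_id=1, depth 4).
Iteration 5: join on id=1 -> omicron (id 1, parent_id=NULL, depth 5).
Iteration 6: parent_id is NULL; no match; recursion stops.

4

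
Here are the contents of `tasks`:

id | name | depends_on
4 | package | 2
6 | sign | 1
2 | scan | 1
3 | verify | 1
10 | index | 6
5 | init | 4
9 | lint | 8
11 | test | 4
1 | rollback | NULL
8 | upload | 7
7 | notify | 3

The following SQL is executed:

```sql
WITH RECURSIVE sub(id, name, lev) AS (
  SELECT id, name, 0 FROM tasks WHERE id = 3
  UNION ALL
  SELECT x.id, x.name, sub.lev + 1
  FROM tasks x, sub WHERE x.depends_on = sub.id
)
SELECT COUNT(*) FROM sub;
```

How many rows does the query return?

4

Base: id=3 (verify) at lev 0.
Iteration 1: rows with depends_on in {3} -> notify (id 7, lev 1).
Iteration 2: rows with depends_on in {7} -> upload (id 8, lev 2).
Iteration 3: rows with depends_on in {8} -> lint (id 9, lev 3).
Iteration 4: no rows with depends_on in {9}; recursion stops.
Total rows emitted: 4.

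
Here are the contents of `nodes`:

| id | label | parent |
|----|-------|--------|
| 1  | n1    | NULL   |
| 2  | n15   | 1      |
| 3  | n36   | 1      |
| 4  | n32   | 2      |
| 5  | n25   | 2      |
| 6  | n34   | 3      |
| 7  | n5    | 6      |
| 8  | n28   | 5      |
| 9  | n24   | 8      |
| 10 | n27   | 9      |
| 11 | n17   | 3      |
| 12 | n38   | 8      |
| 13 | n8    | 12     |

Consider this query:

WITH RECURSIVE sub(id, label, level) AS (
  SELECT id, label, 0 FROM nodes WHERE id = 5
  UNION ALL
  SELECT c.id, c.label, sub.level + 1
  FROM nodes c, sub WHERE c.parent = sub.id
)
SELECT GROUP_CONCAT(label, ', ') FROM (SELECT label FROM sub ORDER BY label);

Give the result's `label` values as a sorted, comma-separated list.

Base: id=5 (n25) at level 0.
Iteration 1: rows with parent in {5} -> n28 (id 8, level 1).
Iteration 2: rows with parent in {8} -> n24 (id 9, level 2), n38 (id 12, level 2).
Iteration 3: rows with parent in {9,12} -> n27 (id 10, level 3), n8 (id 13, level 3).
Iteration 4: no rows with parent in {10,13}; recursion stops.

n24, n25, n27, n28, n38, n8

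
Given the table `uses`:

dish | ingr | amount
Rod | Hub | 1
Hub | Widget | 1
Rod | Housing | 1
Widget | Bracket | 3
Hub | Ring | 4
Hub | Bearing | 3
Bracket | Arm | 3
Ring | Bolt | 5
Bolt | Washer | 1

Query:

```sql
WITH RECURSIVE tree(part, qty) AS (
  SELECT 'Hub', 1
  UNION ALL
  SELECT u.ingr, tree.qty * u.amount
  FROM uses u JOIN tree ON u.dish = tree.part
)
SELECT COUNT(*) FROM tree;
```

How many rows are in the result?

Base: (Hub, qty=1).
Iteration 1: components of {Hub} -> Bearing = 1*3 = 3, Ring = 1*4 = 4, Widget = 1*1 = 1.
Iteration 2: components of {Bearing,Ring,Widget} -> Bolt = 4*5 = 20, Bracket = 1*3 = 3.
Iteration 3: components of {Bolt,Bracket} -> Arm = 3*3 = 9, Washer = 20*1 = 20.
Iteration 4: no further components; recursion stops.
Total rows emitted: 8.

8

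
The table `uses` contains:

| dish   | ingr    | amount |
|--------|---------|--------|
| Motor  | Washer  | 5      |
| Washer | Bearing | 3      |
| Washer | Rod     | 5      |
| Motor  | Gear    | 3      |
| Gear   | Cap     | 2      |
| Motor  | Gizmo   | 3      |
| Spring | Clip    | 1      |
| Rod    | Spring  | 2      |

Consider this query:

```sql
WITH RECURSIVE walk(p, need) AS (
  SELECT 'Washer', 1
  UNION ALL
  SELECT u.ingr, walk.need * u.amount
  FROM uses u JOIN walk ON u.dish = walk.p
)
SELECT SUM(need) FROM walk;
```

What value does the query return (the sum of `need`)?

Base: (Washer, need=1).
Iteration 1: components of {Washer} -> Bearing = 1*3 = 3, Rod = 1*5 = 5.
Iteration 2: components of {Bearing,Rod} -> Spring = 5*2 = 10.
Iteration 3: components of {Spring} -> Clip = 10*1 = 10.
Iteration 4: no further components; recursion stops.
SUM(need) = 1 + 3 + 5 + 10 + 10 = 29.

29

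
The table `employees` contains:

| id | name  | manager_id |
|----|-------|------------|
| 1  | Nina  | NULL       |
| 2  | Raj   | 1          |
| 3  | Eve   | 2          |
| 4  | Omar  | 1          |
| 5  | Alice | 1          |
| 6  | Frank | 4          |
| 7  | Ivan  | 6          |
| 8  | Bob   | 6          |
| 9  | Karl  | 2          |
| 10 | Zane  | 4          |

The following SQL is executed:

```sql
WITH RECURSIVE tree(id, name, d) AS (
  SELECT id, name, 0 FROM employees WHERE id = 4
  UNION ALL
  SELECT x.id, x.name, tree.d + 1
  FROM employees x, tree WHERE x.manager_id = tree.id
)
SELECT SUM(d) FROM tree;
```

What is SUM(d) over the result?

6

Base: id=4 (Omar) at d 0.
Iteration 1: rows with manager_id in {4} -> Frank (id 6, d 1), Zane (id 10, d 1).
Iteration 2: rows with manager_id in {6,10} -> Ivan (id 7, d 2), Bob (id 8, d 2).
Iteration 3: no rows with manager_id in {7,8}; recursion stops.
SUM(d) = 0 + 1 + 1 + 2 + 2 = 6.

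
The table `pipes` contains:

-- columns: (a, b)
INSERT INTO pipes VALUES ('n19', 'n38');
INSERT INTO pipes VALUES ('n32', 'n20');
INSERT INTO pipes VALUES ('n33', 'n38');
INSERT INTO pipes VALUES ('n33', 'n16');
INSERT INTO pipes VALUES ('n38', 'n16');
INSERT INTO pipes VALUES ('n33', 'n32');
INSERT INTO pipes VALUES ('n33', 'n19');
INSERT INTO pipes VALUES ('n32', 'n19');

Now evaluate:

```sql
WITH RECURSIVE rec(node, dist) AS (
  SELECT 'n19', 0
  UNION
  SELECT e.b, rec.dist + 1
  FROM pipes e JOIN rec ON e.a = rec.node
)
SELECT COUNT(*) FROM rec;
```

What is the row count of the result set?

Base: (n19, dist=0).
Iteration 1: edges from {n19} -> (n38, dist=1).
Iteration 2: edges from {n38} -> (n16, dist=2).
Iteration 3: no outgoing edges from {n16}; recursion stops.
Total rows emitted: 3.

3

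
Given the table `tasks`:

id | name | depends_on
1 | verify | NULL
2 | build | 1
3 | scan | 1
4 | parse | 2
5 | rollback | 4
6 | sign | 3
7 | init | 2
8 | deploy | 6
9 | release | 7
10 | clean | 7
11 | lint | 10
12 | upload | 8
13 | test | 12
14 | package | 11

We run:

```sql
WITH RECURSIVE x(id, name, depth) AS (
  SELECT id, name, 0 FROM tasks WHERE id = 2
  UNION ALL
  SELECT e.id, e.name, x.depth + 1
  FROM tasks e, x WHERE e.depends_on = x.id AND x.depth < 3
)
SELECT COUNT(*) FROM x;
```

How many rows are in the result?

Base: id=2 (build) at depth 0.
Iteration 1: rows with depends_on in {2} -> parse (id 4, depth 1), init (id 7, depth 1).
Iteration 2: rows with depends_on in {4,7} -> rollback (id 5, depth 2), release (id 9, depth 2), clean (id 10, depth 2).
Iteration 3: rows with depends_on in {5,9,10} -> lint (id 11, depth 3).
Iteration 4: depth < 3 fails for all current rows; recursion stops.
Total rows emitted: 7.

7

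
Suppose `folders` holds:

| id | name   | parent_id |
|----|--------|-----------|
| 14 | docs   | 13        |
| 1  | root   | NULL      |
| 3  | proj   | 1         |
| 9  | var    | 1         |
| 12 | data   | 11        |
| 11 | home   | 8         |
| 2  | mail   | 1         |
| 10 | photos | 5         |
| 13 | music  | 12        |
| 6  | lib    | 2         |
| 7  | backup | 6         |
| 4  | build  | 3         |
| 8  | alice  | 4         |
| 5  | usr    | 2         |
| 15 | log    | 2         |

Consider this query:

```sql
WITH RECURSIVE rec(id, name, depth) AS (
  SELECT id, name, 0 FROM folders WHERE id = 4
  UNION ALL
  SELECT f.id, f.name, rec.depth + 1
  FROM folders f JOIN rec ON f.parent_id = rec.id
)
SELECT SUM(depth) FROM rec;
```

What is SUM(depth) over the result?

15

Base: id=4 (build) at depth 0.
Iteration 1: rows with parent_id in {4} -> alice (id 8, depth 1).
Iteration 2: rows with parent_id in {8} -> home (id 11, depth 2).
Iteration 3: rows with parent_id in {11} -> data (id 12, depth 3).
Iteration 4: rows with parent_id in {12} -> music (id 13, depth 4).
Iteration 5: rows with parent_id in {13} -> docs (id 14, depth 5).
Iteration 6: no rows with parent_id in {14}; recursion stops.
SUM(depth) = 0 + 1 + 2 + 3 + 4 + 5 = 15.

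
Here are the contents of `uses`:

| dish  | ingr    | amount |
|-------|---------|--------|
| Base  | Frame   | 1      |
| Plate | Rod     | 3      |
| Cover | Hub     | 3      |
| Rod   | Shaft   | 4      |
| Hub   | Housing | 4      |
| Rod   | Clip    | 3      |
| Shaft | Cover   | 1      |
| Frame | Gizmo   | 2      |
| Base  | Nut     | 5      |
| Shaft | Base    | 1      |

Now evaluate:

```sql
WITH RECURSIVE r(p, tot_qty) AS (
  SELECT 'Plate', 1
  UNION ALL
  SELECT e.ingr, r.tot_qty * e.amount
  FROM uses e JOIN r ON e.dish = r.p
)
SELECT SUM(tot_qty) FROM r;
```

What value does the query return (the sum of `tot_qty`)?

325

Base: (Plate, tot_qty=1).
Iteration 1: components of {Plate} -> Rod = 1*3 = 3.
Iteration 2: components of {Rod} -> Clip = 3*3 = 9, Shaft = 3*4 = 12.
Iteration 3: components of {Clip,Shaft} -> Base = 12*1 = 12, Cover = 12*1 = 12.
Iteration 4: components of {Base,Cover} -> Frame = 12*1 = 12, Hub = 12*3 = 36, Nut = 12*5 = 60.
Iteration 5: components of {Frame,Hub,Nut} -> Gizmo = 12*2 = 24, Housing = 36*4 = 144.
Iteration 6: no further components; recursion stops.
SUM(tot_qty) = 1 + 3 + 9 + 12 + 12 + 12 + 12 + 60 + 36 + 24 + 144 = 325.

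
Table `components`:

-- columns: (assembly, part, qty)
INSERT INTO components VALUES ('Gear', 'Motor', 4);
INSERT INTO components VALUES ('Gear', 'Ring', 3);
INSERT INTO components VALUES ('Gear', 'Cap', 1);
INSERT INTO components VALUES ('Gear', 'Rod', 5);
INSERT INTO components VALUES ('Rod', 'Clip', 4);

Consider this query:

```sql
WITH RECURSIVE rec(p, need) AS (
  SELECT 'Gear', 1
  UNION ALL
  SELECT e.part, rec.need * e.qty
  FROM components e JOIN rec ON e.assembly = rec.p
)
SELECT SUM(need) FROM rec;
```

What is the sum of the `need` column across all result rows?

34

Base: (Gear, need=1).
Iteration 1: components of {Gear} -> Cap = 1*1 = 1, Motor = 1*4 = 4, Ring = 1*3 = 3, Rod = 1*5 = 5.
Iteration 2: components of {Cap,Motor,Ring,Rod} -> Clip = 5*4 = 20.
Iteration 3: no further components; recursion stops.
SUM(need) = 1 + 5 + 1 + 4 + 3 + 20 = 34.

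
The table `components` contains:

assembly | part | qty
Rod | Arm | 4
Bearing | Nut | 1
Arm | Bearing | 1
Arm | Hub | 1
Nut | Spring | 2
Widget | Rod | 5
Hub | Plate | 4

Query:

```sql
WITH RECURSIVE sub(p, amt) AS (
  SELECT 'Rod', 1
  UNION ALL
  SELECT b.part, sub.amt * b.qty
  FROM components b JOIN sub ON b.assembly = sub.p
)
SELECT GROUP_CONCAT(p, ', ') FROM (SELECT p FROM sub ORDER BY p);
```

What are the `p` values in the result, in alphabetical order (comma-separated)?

Arm, Bearing, Hub, Nut, Plate, Rod, Spring

Base: (Rod, amt=1).
Iteration 1: components of {Rod} -> Arm = 1*4 = 4.
Iteration 2: components of {Arm} -> Bearing = 4*1 = 4, Hub = 4*1 = 4.
Iteration 3: components of {Bearing,Hub} -> Nut = 4*1 = 4, Plate = 4*4 = 16.
Iteration 4: components of {Nut,Plate} -> Spring = 4*2 = 8.
Iteration 5: no further components; recursion stops.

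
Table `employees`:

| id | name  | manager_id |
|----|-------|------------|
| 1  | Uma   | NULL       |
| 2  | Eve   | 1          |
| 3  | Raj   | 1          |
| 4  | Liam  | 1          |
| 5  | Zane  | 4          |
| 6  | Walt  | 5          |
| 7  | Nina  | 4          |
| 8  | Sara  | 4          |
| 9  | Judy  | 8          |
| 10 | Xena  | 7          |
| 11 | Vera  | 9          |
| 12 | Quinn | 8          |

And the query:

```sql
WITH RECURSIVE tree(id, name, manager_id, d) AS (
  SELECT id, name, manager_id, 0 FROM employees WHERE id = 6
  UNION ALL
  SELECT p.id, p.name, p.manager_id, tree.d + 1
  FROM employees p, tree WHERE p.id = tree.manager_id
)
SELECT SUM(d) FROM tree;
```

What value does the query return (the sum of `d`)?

6

Base: id=6 (Walt), manager_id=5, d 0.
Iteration 1: join on id=5 -> Zane (id 5, manager_id=4, d 1).
Iteration 2: join on id=4 -> Liam (id 4, manager_id=1, d 2).
Iteration 3: join on id=1 -> Uma (id 1, manager_id=NULL, d 3).
Iteration 4: manager_id is NULL; no match; recursion stops.
SUM(d) = 0 + 1 + 2 + 3 = 6.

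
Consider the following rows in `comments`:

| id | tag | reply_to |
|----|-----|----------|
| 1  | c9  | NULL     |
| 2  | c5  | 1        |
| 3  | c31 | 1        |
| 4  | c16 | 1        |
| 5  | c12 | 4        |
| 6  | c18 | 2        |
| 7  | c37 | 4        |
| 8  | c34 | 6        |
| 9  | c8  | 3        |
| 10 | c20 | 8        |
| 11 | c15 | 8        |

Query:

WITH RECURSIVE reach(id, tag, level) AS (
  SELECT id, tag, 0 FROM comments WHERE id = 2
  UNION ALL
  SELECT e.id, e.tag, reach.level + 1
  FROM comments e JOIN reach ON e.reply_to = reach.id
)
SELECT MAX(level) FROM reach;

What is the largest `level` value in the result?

3

Base: id=2 (c5) at level 0.
Iteration 1: rows with reply_to in {2} -> c18 (id 6, level 1).
Iteration 2: rows with reply_to in {6} -> c34 (id 8, level 2).
Iteration 3: rows with reply_to in {8} -> c20 (id 10, level 3), c15 (id 11, level 3).
Iteration 4: no rows with reply_to in {10,11}; recursion stops.
level values: 0, 1, 2, 3, 3; the maximum is 3.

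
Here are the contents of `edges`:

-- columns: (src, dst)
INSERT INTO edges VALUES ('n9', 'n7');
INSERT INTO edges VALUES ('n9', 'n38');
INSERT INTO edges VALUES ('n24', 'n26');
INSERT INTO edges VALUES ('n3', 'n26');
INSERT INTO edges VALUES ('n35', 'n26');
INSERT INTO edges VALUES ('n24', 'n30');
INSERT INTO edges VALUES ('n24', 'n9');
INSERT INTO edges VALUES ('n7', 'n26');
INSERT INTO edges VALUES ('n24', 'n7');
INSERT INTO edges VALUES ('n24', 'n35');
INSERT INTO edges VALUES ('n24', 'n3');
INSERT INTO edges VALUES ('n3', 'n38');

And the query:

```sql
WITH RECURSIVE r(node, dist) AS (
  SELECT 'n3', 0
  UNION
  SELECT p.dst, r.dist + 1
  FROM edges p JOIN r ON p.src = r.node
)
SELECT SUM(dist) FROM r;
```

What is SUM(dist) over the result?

2

Base: (n3, dist=0).
Iteration 1: edges from {n3} -> (n26, dist=1), (n38, dist=1).
Iteration 2: no outgoing edges from {n26,n38}; recursion stops.
SUM(dist) = 0 + 1 + 1 = 2.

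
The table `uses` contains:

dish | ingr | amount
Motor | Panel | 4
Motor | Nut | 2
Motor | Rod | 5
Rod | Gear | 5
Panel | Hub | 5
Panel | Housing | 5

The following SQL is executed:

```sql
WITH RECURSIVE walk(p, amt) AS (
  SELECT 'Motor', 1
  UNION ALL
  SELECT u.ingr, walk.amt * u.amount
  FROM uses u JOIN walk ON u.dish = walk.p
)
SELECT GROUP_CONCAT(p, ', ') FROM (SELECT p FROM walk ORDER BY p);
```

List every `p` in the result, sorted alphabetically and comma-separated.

Gear, Housing, Hub, Motor, Nut, Panel, Rod

Base: (Motor, amt=1).
Iteration 1: components of {Motor} -> Nut = 1*2 = 2, Panel = 1*4 = 4, Rod = 1*5 = 5.
Iteration 2: components of {Nut,Panel,Rod} -> Gear = 5*5 = 25, Housing = 4*5 = 20, Hub = 4*5 = 20.
Iteration 3: no further components; recursion stops.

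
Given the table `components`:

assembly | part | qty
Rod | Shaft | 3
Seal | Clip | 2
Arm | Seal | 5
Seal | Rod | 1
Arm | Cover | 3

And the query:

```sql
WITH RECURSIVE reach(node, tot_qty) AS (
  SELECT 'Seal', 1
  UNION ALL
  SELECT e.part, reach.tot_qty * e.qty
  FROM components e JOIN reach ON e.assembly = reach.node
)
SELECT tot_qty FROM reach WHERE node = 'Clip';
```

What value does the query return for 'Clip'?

2

Base: (Seal, tot_qty=1).
Iteration 1: components of {Seal} -> Clip = 1*2 = 2, Rod = 1*1 = 1.
Iteration 2: components of {Clip,Rod} -> Shaft = 1*3 = 3.
Iteration 3: no further components; recursion stops.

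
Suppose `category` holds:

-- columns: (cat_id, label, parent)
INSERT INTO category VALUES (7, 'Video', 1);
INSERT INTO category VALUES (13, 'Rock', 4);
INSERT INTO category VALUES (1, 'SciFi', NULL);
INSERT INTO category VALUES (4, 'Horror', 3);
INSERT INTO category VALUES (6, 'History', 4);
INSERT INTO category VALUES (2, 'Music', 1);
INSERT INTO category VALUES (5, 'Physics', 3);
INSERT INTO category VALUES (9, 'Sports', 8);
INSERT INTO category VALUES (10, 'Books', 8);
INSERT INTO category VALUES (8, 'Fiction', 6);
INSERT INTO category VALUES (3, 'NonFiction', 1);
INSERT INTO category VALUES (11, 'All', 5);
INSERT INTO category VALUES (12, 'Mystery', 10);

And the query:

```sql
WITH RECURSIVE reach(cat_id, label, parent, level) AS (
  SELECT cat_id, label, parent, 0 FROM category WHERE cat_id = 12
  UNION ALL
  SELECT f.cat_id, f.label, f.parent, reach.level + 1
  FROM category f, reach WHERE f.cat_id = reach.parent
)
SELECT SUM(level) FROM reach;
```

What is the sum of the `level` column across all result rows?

Base: cat_id=12 (Mystery), parent=10, level 0.
Iteration 1: join on cat_id=10 -> Books (id 10, parent=8, level 1).
Iteration 2: join on cat_id=8 -> Fiction (id 8, parent=6, level 2).
Iteration 3: join on cat_id=6 -> History (id 6, parent=4, level 3).
Iteration 4: join on cat_id=4 -> Horror (id 4, parent=3, level 4).
Iteration 5: join on cat_id=3 -> NonFiction (id 3, parent=1, level 5).
Iteration 6: join on cat_id=1 -> SciFi (id 1, parent=NULL, level 6).
Iteration 7: parent is NULL; no match; recursion stops.
SUM(level) = 0 + 1 + 2 + 3 + 4 + 5 + 6 = 21.

21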